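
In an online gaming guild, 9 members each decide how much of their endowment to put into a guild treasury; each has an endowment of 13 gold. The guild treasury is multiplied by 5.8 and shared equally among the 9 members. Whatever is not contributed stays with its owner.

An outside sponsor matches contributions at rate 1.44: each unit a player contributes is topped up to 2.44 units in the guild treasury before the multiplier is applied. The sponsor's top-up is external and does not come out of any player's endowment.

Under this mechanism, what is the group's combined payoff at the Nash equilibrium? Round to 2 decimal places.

The effective private return per unit is now 5.8 × 2.44 / 9 = 1.5724 > 1, so every player's dominant strategy flips to full contribution.
So the Nash equilibrium is full contribution by all 9; the group earns 5.8 × 2.44 × 117 = 1655.78.

1655.78 gold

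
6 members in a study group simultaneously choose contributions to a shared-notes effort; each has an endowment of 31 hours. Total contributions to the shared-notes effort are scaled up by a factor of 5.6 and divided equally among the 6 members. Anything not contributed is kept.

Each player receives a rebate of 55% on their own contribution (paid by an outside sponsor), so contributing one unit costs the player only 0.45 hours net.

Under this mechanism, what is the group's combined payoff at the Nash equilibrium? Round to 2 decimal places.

1143.90 hours

Under the mechanism each unit contributed yields (5.6/6) / 0.45 = 2.0741 back to its contributor per unit of net cost, which exceeds 1, making full contribution the dominant choice for everyone.
At the Nash equilibrium everyone contributes 31. Group total payoff = 6 × (31 × 0.55 + 5.6 × 31) = 1143.90.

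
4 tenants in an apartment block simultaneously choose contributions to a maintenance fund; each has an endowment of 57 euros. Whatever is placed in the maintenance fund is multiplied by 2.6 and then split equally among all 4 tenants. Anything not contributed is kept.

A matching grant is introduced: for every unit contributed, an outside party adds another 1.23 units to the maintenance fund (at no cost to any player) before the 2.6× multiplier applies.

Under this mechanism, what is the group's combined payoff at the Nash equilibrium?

1321.94 euros

With the mechanism, a contributed unit returns 2.6 × 2.23 / 4 = 1.4495 per unit of net cost to the contributor — now above 1 — so contributing fully is weakly dominant for every player.
At the Nash equilibrium everyone contributes 57. Group total payoff = 2.6 × 2.23 × 228 = 1321.94.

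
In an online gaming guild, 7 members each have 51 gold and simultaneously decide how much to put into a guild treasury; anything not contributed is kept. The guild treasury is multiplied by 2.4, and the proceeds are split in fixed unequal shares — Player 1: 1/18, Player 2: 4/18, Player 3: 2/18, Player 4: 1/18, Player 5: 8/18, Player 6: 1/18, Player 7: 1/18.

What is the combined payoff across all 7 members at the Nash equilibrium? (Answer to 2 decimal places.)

For player j, contributing a unit is worthwhile iff 2.4 × (j's share) ≥ 1, i.e. iff j's share is at least 0.4167.
Only Player 5 (8/18) clears that bar, contributing 51; the remaining 6 contribute 0. Total contributed: 51.
The guild treasury pays out 2.4 × 51 = 122.40 in total (split across the unequal shares, but the aggregate is all that matters for the group sum).
The 6 free-riders keep 51 each, adding 306. Group total = 306 + 122.40 = 428.40.

428.40 gold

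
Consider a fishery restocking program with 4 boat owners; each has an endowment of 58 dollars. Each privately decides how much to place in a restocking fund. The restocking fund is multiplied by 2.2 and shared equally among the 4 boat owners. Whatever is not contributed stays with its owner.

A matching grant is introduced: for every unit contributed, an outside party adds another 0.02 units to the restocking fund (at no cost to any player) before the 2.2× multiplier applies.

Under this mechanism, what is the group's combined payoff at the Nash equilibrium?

232.00 dollars

With the mechanism, a contributed unit returns 2.2 × 1.02 / 4 = 0.5610 per unit of net cost — still below 1 — so contributing 0 remains dominant for every player.
At the Nash equilibrium no one contributes; group total payoff = 4 × 58 = 232.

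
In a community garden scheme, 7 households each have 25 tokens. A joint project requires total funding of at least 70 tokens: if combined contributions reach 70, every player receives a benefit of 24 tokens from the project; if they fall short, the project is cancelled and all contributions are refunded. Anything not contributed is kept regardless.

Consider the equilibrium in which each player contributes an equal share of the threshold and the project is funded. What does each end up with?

39 tokens

Equal share of the threshold: 70/7 = 10.
At this profile no one gains by cutting their contribution: any cut drops the total below 70, the project is cancelled, contributions are refunded, and the deviator ends with 25, which is less than 25 − 10 + 24 = 39. Contributing more than 10 just wastes the excess. So contributing exactly 10 is a best response.
Each player's payoff: 25 − 10 + 24 = 39.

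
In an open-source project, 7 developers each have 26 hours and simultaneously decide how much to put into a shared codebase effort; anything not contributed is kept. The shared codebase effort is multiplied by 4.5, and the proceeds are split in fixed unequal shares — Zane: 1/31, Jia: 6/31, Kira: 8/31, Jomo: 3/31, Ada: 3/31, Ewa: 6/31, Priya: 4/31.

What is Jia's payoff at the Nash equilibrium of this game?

A player with share s gets back 4.5·s per unit contributed, so full contribution is dominant for anyone with s > 1/4.5 = 0.2222 and zero contribution is dominant for anyone below.
Kira alone (share 8/31) is above the threshold, contributing 26; the remaining 6 contribute 0. Total contributed: 26.
Jia keeps 26 and receives 4.5 × 26 × 6/31 = 22.65 from the shared codebase effort, for a payoff of 48.65.

48.65 hours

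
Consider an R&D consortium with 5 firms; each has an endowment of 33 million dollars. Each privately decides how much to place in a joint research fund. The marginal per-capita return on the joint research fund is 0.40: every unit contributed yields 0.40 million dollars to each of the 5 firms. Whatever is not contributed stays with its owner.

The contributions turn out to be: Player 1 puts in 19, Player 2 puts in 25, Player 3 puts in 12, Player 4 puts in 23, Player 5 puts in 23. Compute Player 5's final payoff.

50.80 million dollars

Total contributed: 19 + 25 + 12 + 23 + 23 = 102.
Each receives 0.40 × 102 = 40.80 from the joint research fund.
Player 5 keeps 33 − 23 = 10, so Player 5's payoff is 10 + 40.80 = 50.80.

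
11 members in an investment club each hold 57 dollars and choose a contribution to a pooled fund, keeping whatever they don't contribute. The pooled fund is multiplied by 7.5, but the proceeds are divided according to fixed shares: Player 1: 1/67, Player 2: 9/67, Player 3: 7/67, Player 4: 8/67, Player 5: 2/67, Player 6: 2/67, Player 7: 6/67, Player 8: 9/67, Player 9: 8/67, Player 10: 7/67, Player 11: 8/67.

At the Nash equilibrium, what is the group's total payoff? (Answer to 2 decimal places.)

1368.00 dollars

Player j's private return per contributed unit is 7.5 × (j's share). Contributing is weakly dominant for j when that share is at least 1/7.5 = 0.1333, and contributing 0 is dominant otherwise.
Player 2 and Player 8 clear that bar, contributing 57 each; the remaining 9 contribute 0. Total contributed: 114.
The pooled fund pays out 7.5 × 114 = 855.00 in total (split across the unequal shares, but the aggregate is all that matters for the group sum).
The 9 free-riders keep 57 each, adding 513. Group total = 513 + 855.00 = 1368.00.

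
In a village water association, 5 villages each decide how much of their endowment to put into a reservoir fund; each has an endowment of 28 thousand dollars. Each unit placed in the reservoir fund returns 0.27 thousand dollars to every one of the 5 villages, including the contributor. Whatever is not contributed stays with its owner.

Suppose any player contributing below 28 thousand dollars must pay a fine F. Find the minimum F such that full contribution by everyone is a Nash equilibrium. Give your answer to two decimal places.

Given the others contribute fully, the best deviation is to contribute 0 (any partial contribution still incurs the fine and gives up units whose private return 0.27 is below 1).
Deviating from 28 to 0 saves 28 thousand dollars but forfeits the deviator's share of the drop in the reservoir fund: 0.27 × 28 = 7.56.
So the deviation gain is 28 − 7.56 = 20.44, and the fine must be at least 20.44 thousand dollars to wipe it out.

20.44 thousand dollars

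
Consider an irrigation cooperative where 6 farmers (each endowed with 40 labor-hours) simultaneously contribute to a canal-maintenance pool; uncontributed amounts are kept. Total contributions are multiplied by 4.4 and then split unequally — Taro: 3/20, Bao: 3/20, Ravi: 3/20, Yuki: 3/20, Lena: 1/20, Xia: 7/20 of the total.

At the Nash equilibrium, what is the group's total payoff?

A player with share s gets back 4.4·s per unit contributed, so full contribution is dominant for anyone with s > 1/4.4 = 0.2273 and zero contribution is dominant for anyone below.
Xia alone (share 7/20) is above the threshold, contributing 40; the remaining 5 contribute 0. Total contributed: 40.
The canal-maintenance pool pays out 4.4 × 40 = 176.00 in total (split across the unequal shares, but the aggregate is all that matters for the group sum).
The 5 free-riders keep 40 each, adding 200. Group total = 200 + 176.00 = 376.00.

376.00 labor-hours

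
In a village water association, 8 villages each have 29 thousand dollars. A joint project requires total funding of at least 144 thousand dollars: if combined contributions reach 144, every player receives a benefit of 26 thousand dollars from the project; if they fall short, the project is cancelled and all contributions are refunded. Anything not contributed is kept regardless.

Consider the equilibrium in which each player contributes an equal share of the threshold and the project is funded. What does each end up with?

Equal share of the threshold: 144/8 = 18.
At this profile no one gains by cutting their contribution: any cut drops the total below 144, the project is cancelled, contributions are refunded, and the deviator ends with 29, which is less than 29 − 18 + 26 = 37. Contributing more than 18 just wastes the excess. So contributing exactly 18 is a best response.
Each player's payoff: 29 − 18 + 26 = 37.

37 thousand dollars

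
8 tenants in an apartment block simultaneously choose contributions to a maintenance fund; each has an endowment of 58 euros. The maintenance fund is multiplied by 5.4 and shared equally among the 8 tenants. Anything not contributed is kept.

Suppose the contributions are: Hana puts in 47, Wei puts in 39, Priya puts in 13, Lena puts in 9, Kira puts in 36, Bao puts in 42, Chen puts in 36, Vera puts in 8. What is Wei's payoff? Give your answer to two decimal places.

174.25 euros

Total contributed: 47 + 39 + 13 + 9 + 36 + 42 + 36 + 8 = 230.
Each receives 5.4 × 230 / 8 = 155.25 from the maintenance fund.
Wei keeps 58 − 39 = 19, so Wei's payoff is 19 + 155.25 = 174.25.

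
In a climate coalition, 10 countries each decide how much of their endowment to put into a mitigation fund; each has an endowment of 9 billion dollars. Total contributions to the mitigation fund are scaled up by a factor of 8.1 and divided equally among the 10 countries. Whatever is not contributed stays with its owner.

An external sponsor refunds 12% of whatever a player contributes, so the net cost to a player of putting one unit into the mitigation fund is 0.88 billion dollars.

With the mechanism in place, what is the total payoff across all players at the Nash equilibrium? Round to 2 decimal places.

Even with the mechanism, each unit contributed returns only (8.1/10) / 0.88 = 0.9205 per unit of net cost, so contributing nothing is still dominant.
At the Nash equilibrium no one contributes; group total payoff = 10 × 9 = 90.

90.00 billion dollars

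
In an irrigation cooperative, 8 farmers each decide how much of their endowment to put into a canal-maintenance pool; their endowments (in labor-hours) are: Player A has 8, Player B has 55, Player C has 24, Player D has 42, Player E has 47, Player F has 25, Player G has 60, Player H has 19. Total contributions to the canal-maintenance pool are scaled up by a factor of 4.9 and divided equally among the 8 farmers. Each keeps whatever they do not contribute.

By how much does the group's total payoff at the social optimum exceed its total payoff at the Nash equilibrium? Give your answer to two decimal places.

The private return per contributed unit is 4.9/8 = 0.6125 < 1 for every player regardless of endowment, so the Nash equilibrium is zero contribution and the group total is Σ E_j = 8 + 55 + 24 + 42 + 47 + 25 + 60 + 19 = 280.
Each contributed unit returns 4.900 to the group, so the social optimum is full contribution by everyone: group total = 4.900 × 280 = 1372.00.
Efficiency loss = (4.900 − 1) × 280 = 1092.00.

1092.00 labor-hours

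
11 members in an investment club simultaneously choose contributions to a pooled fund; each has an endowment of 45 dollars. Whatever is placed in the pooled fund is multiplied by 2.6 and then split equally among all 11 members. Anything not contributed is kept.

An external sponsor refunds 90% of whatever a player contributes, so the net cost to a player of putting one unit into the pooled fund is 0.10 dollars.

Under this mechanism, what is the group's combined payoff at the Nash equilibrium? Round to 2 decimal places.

With the mechanism, a contributed unit returns (2.6/11) / 0.10 = 2.3636 per unit of net cost to the contributor — now above 1 — so contributing fully is weakly dominant for every player.
So the Nash equilibrium is full contribution by all 11; the group earns 11 × (45 × 0.90 + 2.6 × 45) = 1732.50.

1732.50 dollars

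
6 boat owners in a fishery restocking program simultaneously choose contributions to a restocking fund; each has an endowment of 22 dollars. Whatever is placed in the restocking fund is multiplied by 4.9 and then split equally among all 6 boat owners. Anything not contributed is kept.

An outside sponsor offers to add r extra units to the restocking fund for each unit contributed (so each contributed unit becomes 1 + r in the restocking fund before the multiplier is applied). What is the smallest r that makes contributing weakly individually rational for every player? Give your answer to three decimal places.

0.224

With matching at rate r, one contributed unit becomes (1 + r) in the restocking fund and returns 4.9 × (1 + r) / 6 to the contributor.
Setting this equal to 1: 1 + r = 6/4.9 = 1.2245.
So the minimum matching rate is r = 1.2245 − 1 = 0.224.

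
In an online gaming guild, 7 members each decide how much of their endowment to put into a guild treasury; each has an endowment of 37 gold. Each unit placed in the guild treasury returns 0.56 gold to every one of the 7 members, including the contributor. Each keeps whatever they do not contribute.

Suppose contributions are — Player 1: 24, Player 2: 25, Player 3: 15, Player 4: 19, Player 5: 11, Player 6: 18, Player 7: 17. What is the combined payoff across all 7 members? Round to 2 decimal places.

Total contributed: 24 + 25 + 15 + 19 + 11 + 18 + 17 = 129; total kept: 7 × 37 − 129 = 130.
The guild treasury pays out 0.56 × 7 × 129 = 505.68 in aggregate.
Group total = 130 + 505.68 = 635.68.

635.68 gold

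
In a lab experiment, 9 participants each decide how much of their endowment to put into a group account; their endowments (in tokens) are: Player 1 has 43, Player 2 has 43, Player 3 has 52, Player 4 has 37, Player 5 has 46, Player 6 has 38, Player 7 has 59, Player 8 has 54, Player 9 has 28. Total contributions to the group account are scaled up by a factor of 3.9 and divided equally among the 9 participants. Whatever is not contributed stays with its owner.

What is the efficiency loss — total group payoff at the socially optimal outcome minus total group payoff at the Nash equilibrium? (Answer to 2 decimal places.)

The private return per contributed unit is 3.9/9 = 0.4333 < 1 for every player regardless of endowment, so the Nash equilibrium is zero contribution and the group total is Σ E_j = 43 + 43 + 52 + 37 + 46 + 38 + 59 + 54 + 28 = 400.
Each contributed unit returns 3.900 to the group, so the social optimum is full contribution by everyone: group total = 3.900 × 400 = 1560.00.
Efficiency loss = (3.900 − 1) × 400 = 1160.00.

1160.00 tokens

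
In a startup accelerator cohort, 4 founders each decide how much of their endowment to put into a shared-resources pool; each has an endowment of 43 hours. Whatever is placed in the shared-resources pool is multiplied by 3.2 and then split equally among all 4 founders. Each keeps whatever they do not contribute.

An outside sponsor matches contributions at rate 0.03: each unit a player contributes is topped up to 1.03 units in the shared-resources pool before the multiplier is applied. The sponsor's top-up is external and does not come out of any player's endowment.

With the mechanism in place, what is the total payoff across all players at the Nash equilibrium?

172.00 hours

With the mechanism, a contributed unit returns 3.2 × 1.03 / 4 = 0.8240 per unit of net cost — still below 1 — so contributing 0 remains dominant for every player.
Everyone keeps their endowment and the group total is 4 × 43 = 172.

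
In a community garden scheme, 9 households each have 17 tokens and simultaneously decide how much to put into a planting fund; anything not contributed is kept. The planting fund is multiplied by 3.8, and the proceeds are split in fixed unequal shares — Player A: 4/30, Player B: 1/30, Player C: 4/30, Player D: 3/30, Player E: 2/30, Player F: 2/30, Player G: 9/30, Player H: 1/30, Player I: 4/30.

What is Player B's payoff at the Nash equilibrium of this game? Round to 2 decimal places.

19.15 tokens

A player with share s gets back 3.8·s per unit contributed, so full contribution is dominant for anyone with s > 1/3.8 = 0.2632 and zero contribution is dominant for anyone below.
The only share above 0.2632 is Player G's 9/30, contributing 17; the remaining 8 contribute 0. Total contributed: 17.
Player B keeps 17 and receives 3.8 × 17 × 1/30 = 2.15 from the planting fund, for a payoff of 19.15.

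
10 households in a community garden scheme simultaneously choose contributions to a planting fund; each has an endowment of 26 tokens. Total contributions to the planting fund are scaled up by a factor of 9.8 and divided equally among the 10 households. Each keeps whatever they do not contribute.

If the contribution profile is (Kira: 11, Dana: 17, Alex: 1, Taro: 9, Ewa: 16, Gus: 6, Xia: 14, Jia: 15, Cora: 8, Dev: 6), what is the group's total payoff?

1166.40 tokens

Total contributed: 11 + 17 + 1 + 9 + 16 + 6 + 14 + 15 + 8 + 6 = 103; total kept: 10 × 26 − 103 = 157.
The planting fund pays out 9.8 × 103 = 1009.40 in aggregate.
Group total = 157 + 1009.40 = 1166.40.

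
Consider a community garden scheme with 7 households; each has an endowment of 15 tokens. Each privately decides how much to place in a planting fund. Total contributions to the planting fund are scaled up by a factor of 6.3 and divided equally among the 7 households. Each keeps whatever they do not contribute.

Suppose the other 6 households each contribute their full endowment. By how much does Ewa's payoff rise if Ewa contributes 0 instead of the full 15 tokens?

1.50 tokens

Switching from a contribution of 15 to 0 lets Ewa keep an extra 15 tokens, but lowers the planting fund by 15, which costs Ewa their own share of that drop: 6.3/7 × 15 = 13.50.
Net gain = 15 − 13.50 = 1.50. The private return per contributed unit (0.9000) is below 1, so free-riding is indeed the best response regardless of what the others do.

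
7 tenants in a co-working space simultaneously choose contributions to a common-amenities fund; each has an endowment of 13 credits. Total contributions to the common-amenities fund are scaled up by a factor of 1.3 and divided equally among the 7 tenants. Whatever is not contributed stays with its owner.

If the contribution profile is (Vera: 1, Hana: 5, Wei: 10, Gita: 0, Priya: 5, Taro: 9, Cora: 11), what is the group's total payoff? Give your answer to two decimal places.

103.30 credits

Total contributed: 1 + 5 + 10 + 0 + 5 + 9 + 11 = 41; total kept: 7 × 13 − 41 = 50.
The common-amenities fund pays out 1.3 × 41 = 53.30 in aggregate.
Group total = 50 + 53.30 = 103.30.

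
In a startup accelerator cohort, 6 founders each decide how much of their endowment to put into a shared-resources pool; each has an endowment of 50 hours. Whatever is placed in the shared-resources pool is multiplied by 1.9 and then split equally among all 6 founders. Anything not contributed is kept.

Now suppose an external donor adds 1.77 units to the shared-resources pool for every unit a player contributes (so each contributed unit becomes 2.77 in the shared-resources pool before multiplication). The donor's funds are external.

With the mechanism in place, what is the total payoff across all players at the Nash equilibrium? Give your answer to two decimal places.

300.00 hours

Even with the mechanism, each unit contributed returns only 1.9 × 2.77 / 6 = 0.8772 per unit of net cost, so contributing nothing is still dominant.
Everyone keeps their endowment and the group total is 6 × 50 = 300.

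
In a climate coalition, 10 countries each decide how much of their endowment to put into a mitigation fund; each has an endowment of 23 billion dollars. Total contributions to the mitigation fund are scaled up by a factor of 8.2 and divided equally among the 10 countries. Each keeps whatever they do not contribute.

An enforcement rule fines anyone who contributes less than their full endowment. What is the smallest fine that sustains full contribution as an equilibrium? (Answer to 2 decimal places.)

4.14 billion dollars

Given the others contribute fully, the best deviation is to contribute 0 (any partial contribution still incurs the fine and gives up units whose private return 0.8200 is below 1).
Deviating from 23 to 0 saves 23 billion dollars but forfeits the deviator's share of the drop in the mitigation fund: 8.2/10 × 23 = 18.86.
So the deviation gain is 23 − 18.86 = 4.14, and the fine must be at least 4.14 billion dollars to wipe it out.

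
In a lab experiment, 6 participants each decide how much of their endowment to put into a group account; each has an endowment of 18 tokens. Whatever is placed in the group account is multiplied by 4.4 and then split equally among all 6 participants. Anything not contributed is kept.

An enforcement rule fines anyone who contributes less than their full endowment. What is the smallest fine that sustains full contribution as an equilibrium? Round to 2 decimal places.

4.80 tokens

Given the others contribute fully, the best deviation is to contribute 0 (any partial contribution still incurs the fine and gives up units whose private return 0.7333 is below 1).
Deviating from 18 to 0 saves 18 tokens but forfeits the deviator's share of the drop in the group account: 4.4/6 × 18 = 13.20.
So the deviation gain is 18 − 13.20 = 4.80, and the fine must be at least 4.80 tokens to wipe it out.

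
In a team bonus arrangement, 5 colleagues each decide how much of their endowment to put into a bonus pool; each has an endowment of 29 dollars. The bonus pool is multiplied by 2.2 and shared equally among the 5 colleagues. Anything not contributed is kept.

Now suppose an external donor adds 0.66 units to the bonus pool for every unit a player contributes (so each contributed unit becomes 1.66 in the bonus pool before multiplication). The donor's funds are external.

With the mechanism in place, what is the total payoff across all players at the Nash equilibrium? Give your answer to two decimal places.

With the mechanism, a contributed unit returns 2.2 × 1.66 / 5 = 0.7304 per unit of net cost — still below 1 — so contributing 0 remains dominant for every player.
At the Nash equilibrium no one contributes; group total payoff = 5 × 29 = 145.

145.00 dollars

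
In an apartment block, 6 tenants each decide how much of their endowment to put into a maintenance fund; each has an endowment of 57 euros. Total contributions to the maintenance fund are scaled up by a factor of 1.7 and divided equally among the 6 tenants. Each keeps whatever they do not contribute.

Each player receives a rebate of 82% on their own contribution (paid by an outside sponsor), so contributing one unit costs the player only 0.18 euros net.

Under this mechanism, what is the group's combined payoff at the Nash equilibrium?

With the mechanism, a contributed unit returns (1.7/6) / 0.18 = 1.5741 per unit of net cost to the contributor — now above 1 — so contributing fully is weakly dominant for every player.
At the Nash equilibrium everyone contributes 57. Group total payoff = 6 × (57 × 0.82 + 1.7 × 57) = 861.84.

861.84 euros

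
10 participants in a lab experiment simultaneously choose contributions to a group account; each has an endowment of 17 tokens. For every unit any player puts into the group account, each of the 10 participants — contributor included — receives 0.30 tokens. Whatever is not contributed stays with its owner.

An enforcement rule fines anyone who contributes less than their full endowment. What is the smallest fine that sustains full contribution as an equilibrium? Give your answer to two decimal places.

11.90 tokens

Given the others contribute fully, the best deviation is to contribute 0 (any partial contribution still incurs the fine and gives up units whose private return 0.30 is below 1).
Deviating from 17 to 0 saves 17 tokens but forfeits the deviator's share of the drop in the group account: 0.30 × 17 = 5.10.
So the deviation gain is 17 − 5.10 = 11.90, and the fine must be at least 11.90 tokens to wipe it out.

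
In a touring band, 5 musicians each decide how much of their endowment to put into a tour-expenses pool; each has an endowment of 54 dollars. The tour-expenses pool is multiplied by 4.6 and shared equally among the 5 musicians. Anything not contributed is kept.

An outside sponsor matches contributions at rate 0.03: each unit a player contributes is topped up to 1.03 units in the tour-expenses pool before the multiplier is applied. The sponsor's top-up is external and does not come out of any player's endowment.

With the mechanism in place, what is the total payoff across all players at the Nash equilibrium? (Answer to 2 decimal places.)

270.00 dollars

With the mechanism, a contributed unit returns 4.6 × 1.03 / 5 = 0.9476 per unit of net cost — still below 1 — so contributing 0 remains dominant for every player.
Everyone keeps their endowment and the group total is 5 × 54 = 270.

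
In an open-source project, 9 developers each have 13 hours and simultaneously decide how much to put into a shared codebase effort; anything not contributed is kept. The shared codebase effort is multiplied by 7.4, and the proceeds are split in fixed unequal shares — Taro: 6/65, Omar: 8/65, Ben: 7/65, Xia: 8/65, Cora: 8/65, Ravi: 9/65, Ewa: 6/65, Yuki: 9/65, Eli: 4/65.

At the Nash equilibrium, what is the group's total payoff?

Each unit j contributes comes back to j as 7.4 × (j's share), so j prefers to contribute only if that share exceeds 1/7.4 = 0.1351; otherwise keeping the unit dominates.
The shares above 0.1351 belong to Ravi and Yuki, contributing 13 each; the remaining 7 contribute 0. Total contributed: 26.
The shared codebase effort pays out 7.4 × 26 = 192.40 in total (split across the unequal shares, but the aggregate is all that matters for the group sum).
The 7 free-riders keep 13 each, adding 91. Group total = 91 + 192.40 = 283.40.

283.40 hours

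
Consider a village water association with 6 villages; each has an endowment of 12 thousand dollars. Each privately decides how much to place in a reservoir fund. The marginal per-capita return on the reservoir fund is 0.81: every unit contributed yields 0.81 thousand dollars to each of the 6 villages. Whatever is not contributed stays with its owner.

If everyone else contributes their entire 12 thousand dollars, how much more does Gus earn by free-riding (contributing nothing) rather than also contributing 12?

Switching from a contribution of 12 to 0 lets Gus keep an extra 12 thousand dollars, but lowers the reservoir fund by 12, which costs Gus their own share of that drop: 0.81 × 12 = 9.72.
Net gain = 12 − 9.72 = 2.28. The private return per contributed unit (0.81) is below 1, so free-riding is indeed the best response regardless of what the others do.

2.28 thousand dollars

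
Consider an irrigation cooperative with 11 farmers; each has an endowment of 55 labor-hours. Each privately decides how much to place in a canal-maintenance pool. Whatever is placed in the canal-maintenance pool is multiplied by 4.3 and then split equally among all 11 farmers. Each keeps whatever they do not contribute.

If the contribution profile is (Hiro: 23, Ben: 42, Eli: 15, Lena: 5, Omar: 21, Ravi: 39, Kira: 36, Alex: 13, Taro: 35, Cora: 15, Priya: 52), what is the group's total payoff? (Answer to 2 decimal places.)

Total contributed: 23 + 42 + 15 + 5 + 21 + 39 + 36 + 13 + 35 + 15 + 52 = 296; total kept: 11 × 55 − 296 = 309.
The canal-maintenance pool pays out 4.3 × 296 = 1272.80 in aggregate.
Group total = 309 + 1272.80 = 1581.80.

1581.80 labor-hours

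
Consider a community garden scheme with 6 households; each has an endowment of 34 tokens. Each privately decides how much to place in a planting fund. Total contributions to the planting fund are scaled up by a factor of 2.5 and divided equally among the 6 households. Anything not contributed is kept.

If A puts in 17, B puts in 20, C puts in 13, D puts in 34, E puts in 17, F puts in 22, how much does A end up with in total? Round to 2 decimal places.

68.25 tokens

Total contributed: 17 + 20 + 13 + 34 + 17 + 22 = 123.
Each receives 2.5 × 123 / 6 = 51.25 from the planting fund.
A keeps 34 − 17 = 17, so A's payoff is 17 + 51.25 = 68.25.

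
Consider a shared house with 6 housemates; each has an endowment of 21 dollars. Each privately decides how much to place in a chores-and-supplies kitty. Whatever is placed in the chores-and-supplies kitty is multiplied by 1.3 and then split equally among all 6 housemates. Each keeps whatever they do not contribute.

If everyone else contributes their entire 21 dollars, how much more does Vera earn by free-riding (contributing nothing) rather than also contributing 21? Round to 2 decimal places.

16.45 dollars

Switching from a contribution of 21 to 0 lets Vera keep an extra 21 dollars, but lowers the chores-and-supplies kitty by 21, which costs Vera their own share of that drop: 1.3/6 × 21 = 4.55.
Net gain = 21 − 4.55 = 16.45. The private return per contributed unit (0.2167) is below 1, so free-riding is indeed the best response regardless of what the others do.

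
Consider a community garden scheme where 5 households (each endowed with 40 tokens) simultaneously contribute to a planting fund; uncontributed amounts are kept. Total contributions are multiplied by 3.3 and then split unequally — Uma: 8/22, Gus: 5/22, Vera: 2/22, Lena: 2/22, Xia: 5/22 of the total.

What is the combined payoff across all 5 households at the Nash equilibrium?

292.00 tokens

A player with share s gets back 3.3·s per unit contributed, so full contribution is dominant for anyone with s > 1/3.3 = 0.3030 and zero contribution is dominant for anyone below.
Only Uma (8/22) clears that bar, contributing 40; the remaining 4 contribute 0. Total contributed: 40.
The planting fund pays out 3.3 × 40 = 132.00 in total (split across the unequal shares, but the aggregate is all that matters for the group sum).
The 4 free-riders keep 40 each, adding 160. Group total = 160 + 132.00 = 292.00.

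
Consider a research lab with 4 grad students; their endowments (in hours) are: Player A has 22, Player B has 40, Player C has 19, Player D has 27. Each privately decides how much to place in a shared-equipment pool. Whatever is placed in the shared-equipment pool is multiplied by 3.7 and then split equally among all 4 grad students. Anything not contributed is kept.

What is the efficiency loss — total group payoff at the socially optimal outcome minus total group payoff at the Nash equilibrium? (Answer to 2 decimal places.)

The private return per contributed unit is 3.7/4 = 0.9250 < 1 for every player regardless of endowment, so the Nash equilibrium is zero contribution and the group total is Σ E_j = 22 + 40 + 19 + 27 = 108.
Each contributed unit returns 3.700 to the group, so the social optimum is full contribution by everyone: group total = 3.700 × 108 = 399.60.
Efficiency loss = (3.700 − 1) × 108 = 291.60.

291.60 hours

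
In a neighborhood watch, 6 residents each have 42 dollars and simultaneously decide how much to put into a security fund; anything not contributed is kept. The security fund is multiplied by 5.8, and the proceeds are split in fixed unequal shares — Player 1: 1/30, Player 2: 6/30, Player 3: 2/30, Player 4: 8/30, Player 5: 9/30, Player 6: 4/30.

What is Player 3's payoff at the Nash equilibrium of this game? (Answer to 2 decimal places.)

Player j's private return per contributed unit is 5.8 × (j's share). Contributing is weakly dominant for j when that share is at least 1/5.8 = 0.1724, and contributing 0 is dominant otherwise.
The shares above 0.1724 belong to Player 2, Player 4 and Player 5, contributing 42 each; the remaining 3 contribute 0. Total contributed: 126.
Player 3 keeps 42 and receives 5.8 × 126 × 2/30 = 48.72 from the security fund, for a payoff of 90.72.

90.72 dollars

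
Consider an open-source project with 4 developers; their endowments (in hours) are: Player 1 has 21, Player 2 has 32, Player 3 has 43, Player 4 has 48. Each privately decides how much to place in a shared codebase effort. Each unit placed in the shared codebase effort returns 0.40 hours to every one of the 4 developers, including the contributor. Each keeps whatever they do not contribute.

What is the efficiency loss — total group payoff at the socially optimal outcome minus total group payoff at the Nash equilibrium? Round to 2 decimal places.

86.40 hours

The private return per contributed unit is 0.40 < 1 for everyone, so the Nash equilibrium is zero contribution and the group total is Σ E_j = 21 + 32 + 43 + 48 = 144.
Each contributed unit returns 1.600 to the group, so the social optimum is full contribution by everyone: group total = 1.600 × 144 = 230.40.
Efficiency loss = (1.600 − 1) × 144 = 86.40.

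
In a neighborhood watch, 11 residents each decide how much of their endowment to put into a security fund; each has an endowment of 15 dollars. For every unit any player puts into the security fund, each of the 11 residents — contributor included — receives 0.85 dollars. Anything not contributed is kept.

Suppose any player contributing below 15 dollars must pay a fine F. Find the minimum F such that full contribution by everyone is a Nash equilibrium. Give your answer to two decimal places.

2.25 dollars

Given the others contribute fully, the best deviation is to contribute 0 (any partial contribution still incurs the fine and gives up units whose private return 0.85 is below 1).
Deviating from 15 to 0 saves 15 dollars but forfeits the deviator's share of the drop in the security fund: 0.85 × 15 = 12.75.
So the deviation gain is 15 − 12.75 = 2.25, and the fine must be at least 2.25 dollars to wipe it out.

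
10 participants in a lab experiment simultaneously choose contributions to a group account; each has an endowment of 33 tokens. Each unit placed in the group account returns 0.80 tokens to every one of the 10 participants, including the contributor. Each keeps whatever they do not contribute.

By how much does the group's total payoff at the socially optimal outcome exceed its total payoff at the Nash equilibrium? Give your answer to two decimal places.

The private return per contributed unit is 0.80 < 1, so contributing 0 is dominant for every player. At the Nash equilibrium everyone keeps their 33, and the group total is 10 × 33 = 330.
Each contributed unit returns 8.000 to the group as a whole (0.80 to each of 10 players), which exceeds 1, so the social optimum is full contribution: group total = 8.000 × 330 = 2640.00.
Efficiency loss = 2640.00 − 330 = 2310.00.

2310.00 tokens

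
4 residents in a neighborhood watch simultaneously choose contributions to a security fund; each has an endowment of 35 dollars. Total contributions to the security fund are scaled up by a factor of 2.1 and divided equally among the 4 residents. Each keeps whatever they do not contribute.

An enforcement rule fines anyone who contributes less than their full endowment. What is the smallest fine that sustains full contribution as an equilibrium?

16.63 dollars

Given the others contribute fully, the best deviation is to contribute 0 (any partial contribution still incurs the fine and gives up units whose private return 0.5250 is below 1).
Deviating from 35 to 0 saves 35 dollars but forfeits the deviator's share of the drop in the security fund: 2.1/4 × 35 = 18.37.
So the deviation gain is 35 − 18.37 = 16.63, and the fine must be at least 16.63 dollars to wipe it out.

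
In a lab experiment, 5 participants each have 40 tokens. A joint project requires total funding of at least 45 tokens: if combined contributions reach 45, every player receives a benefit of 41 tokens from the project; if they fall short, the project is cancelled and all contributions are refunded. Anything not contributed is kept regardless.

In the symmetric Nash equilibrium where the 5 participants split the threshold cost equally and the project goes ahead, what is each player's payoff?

72 tokens

Equal share of the threshold: 45/5 = 9.
At this profile no one gains by cutting their contribution: any cut drops the total below 45, the project is cancelled, contributions are refunded, and the deviator ends with 40, which is less than 40 − 9 + 41 = 72. Contributing more than 9 just wastes the excess. So contributing exactly 9 is a best response.
Each player's payoff: 40 − 9 + 41 = 72.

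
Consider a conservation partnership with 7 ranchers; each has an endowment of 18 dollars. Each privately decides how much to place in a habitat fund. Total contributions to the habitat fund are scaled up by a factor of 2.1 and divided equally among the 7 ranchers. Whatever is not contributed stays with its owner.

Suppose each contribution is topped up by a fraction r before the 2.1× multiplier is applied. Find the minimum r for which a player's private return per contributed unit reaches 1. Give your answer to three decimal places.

2.333

With matching at rate r, one contributed unit becomes (1 + r) in the habitat fund and returns 2.1 × (1 + r) / 7 to the contributor.
Setting this equal to 1: 1 + r = 7/2.1 = 3.3333.
So the minimum matching rate is r = 3.3333 − 1 = 2.333.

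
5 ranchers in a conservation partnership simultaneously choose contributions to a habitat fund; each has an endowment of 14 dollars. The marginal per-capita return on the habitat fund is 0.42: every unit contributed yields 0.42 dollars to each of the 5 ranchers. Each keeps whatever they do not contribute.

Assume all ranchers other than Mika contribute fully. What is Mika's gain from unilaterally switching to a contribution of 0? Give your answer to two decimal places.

8.12 dollars

Switching from a contribution of 14 to 0 lets Mika keep an extra 14 dollars, but lowers the habitat fund by 14, which costs Mika their own share of that drop: 0.42 × 14 = 5.88.
Net gain = 14 − 5.88 = 8.12. The private return per contributed unit (0.42) is below 1, so free-riding is indeed the best response regardless of what the others do.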